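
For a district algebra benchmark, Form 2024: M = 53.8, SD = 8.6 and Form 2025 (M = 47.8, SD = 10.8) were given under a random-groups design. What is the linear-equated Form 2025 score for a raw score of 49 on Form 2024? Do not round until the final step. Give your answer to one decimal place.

41.8

Linear equating: y = (SD_Y/SD_X)(x − M_X) + M_Y
y = (10.8/8.6)(49 − 53.8) + 47.8
y = 1.255814 × -4.8 + 47.8 = -6.0279 + 47.8 = 41.8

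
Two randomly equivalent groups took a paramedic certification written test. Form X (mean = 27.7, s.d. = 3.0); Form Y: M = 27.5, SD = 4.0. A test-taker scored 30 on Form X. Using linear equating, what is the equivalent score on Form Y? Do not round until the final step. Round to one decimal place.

30.6

Linear equating: y = (SD_Y/SD_X)(x − M_X) + M_Y
y = (4.0/3.0)(30 − 27.7) + 27.5
y = 1.333333 × 2.3 + 27.5 = 3.0667 + 27.5 = 30.6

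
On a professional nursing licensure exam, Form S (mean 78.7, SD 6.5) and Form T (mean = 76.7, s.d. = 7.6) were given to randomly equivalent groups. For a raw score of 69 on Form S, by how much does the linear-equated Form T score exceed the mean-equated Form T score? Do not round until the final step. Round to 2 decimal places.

-1.64

Mean-equated: 69 + (76.7 − 78.7) = 67.00
Linear-equated: (7.6/6.5)(69 − 78.7) + 76.7 = 65.358
Difference = 65.358 − 67.00 = -1.64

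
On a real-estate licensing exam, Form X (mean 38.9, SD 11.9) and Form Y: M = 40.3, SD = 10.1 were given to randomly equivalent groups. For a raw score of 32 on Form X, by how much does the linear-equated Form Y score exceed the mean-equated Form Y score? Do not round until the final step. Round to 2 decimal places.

1.04

Mean-equated: 32 + (40.3 − 38.9) = 33.40
Linear-equated: (10.1/11.9)(32 − 38.9) + 40.3 = 34.444
Difference = 34.444 − 33.40 = 1.04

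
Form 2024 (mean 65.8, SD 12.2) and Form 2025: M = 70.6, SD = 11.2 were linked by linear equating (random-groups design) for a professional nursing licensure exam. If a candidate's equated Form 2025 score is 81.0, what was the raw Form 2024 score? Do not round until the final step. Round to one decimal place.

77.1

Invert y = (SD_Y/SD_X)(x − M_X) + M_Y:
x = (SD_X/SD_Y)(y − M_Y) + M_X = (12.2/11.2)(81.0 − 70.6) + 65.8
x = 1.089286 × 10.400 + 65.8 = 77.1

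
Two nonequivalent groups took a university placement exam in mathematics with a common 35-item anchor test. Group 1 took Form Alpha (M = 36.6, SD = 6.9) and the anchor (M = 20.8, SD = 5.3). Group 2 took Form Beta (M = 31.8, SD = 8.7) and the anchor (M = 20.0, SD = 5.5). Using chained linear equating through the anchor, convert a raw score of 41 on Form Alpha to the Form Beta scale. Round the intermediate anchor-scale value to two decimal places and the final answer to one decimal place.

Form Alpha → anchor (Group 1): v = (5.3/6.9)(41 − 36.6) + 20.8 = 24.18
anchor → Form Beta (Group 2): y = (8.7/5.5)(24.18 − 20.0) + 31.8 = 38.4

38.4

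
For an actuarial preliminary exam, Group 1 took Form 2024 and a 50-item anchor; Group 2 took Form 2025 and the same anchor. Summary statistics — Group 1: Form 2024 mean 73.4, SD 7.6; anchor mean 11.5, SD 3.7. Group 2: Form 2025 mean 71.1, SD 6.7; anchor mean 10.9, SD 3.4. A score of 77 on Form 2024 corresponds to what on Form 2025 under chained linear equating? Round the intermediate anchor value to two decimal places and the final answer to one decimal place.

75.7

Form 2024 → anchor (Group 1): v = (3.7/7.6)(77 − 73.4) + 11.5 = 13.25
anchor → Form 2025 (Group 2): y = (6.7/3.4)(13.25 − 10.9) + 71.1 = 75.7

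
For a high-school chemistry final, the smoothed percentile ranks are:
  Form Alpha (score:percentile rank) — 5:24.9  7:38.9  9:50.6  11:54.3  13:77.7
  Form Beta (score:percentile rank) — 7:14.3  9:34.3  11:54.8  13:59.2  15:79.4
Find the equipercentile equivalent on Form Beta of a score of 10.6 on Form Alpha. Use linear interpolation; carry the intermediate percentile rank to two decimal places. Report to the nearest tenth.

PR of 10.6 on Form Alpha: 50.6 + (10.6 − 9)/(11 − 9) × (54.3 − 50.6) = 53.56
On Form Beta, PR 53.56 falls between score 9 (PR 34.3) and 11 (PR 54.8).
Interpolate: 9 + (53.56 − 34.3)/(54.8 − 34.3) × (11 − 9) = 10.9

10.9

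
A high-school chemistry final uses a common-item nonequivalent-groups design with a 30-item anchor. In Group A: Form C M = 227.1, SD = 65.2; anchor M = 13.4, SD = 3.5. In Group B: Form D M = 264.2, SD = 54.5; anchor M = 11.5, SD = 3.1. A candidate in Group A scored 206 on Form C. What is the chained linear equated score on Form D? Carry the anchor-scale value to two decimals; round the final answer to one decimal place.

Form C → anchor (Group A): v = (3.5/65.2)(206 − 227.1) + 13.4 = 12.27
anchor → Form D (Group B): y = (54.5/3.1)(12.27 − 11.5) + 264.2 = 277.7

277.7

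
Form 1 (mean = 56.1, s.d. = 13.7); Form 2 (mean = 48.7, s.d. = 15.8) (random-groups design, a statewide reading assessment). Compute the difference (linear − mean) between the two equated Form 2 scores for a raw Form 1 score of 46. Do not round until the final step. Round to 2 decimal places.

-1.55

Mean-equated: 46 + (48.7 − 56.1) = 38.60
Linear-equated: (15.8/13.7)(46 − 56.1) + 48.7 = 37.052
Difference = 37.052 − 38.60 = -1.55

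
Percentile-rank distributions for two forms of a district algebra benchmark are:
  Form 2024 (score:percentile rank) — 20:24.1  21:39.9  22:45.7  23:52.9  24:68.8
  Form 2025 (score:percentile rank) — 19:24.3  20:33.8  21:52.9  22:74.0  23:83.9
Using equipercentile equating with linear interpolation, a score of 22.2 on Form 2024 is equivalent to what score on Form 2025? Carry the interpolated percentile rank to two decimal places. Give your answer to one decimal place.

20.7

PR of 22.2 on Form 2024: 45.7 + (22.2 − 22)/(23 − 22) × (52.9 − 45.7) = 47.14
On Form 2025, PR 47.14 falls between score 20 (PR 33.8) and 21 (PR 52.9).
Interpolate: 20 + (47.14 − 33.8)/(52.9 − 33.8) × (21 − 20) = 20.7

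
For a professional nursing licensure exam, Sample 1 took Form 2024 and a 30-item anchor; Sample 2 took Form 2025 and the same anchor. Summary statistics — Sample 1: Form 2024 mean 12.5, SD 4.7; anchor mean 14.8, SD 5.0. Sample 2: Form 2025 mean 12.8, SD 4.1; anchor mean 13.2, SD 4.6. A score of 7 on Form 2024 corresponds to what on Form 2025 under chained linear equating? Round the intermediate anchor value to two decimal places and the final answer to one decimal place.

9.0

Form 2024 → anchor (Sample 1): v = (5.0/4.7)(7 − 12.5) + 14.8 = 8.95
anchor → Form 2025 (Sample 2): y = (4.1/4.6)(8.95 − 13.2) + 12.8 = 9.0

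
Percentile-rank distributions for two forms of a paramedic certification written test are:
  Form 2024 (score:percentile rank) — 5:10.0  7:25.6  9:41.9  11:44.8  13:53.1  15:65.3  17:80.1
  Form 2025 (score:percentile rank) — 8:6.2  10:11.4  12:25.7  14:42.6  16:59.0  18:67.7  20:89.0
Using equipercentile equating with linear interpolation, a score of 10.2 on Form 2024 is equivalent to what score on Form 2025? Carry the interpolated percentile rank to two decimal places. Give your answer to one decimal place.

14.1

PR of 10.2 on Form 2024: 41.9 + (10.2 − 9)/(11 − 9) × (44.8 − 41.9) = 43.64
On Form 2025, PR 43.64 falls between score 14 (PR 42.6) and 16 (PR 59.0).
Interpolate: 14 + (43.64 − 42.6)/(59.0 − 42.6) × (16 − 14) = 14.1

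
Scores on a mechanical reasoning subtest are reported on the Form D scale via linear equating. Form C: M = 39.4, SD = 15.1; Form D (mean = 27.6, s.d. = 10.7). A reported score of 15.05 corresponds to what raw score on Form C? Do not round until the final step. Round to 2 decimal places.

21.69

Invert y = (SD_Y/SD_X)(x − M_X) + M_Y:
x = (SD_X/SD_Y)(y − M_Y) + M_X = (15.1/10.7)(15.05 − 27.6) + 39.4
x = 1.411215 × -12.550 + 39.4 = 21.69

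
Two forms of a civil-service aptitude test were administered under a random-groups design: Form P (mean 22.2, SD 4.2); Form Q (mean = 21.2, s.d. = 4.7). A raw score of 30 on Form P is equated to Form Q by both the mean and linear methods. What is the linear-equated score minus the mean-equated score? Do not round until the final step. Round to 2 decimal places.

0.93

Mean-equated: 30 + (21.2 − 22.2) = 29.00
Linear-equated: (4.7/4.2)(30 − 22.2) + 21.2 = 29.929
Difference = 29.929 − 29.00 = 0.93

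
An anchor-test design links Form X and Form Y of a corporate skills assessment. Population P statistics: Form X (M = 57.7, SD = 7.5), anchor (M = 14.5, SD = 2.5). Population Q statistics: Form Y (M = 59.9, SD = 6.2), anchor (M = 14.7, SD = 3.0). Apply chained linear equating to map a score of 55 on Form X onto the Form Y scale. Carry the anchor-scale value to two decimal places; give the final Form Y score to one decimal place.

Form X → anchor (Population P): v = (2.5/7.5)(55 − 57.7) + 14.5 = 13.60
anchor → Form Y (Population Q): y = (6.2/3.0)(13.60 − 14.7) + 59.9 = 57.6

57.6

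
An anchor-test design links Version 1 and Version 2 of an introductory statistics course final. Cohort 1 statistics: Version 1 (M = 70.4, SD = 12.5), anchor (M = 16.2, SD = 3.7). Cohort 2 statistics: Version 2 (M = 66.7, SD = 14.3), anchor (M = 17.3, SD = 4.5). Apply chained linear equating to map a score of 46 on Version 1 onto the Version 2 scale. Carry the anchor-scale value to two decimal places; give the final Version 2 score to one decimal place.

Version 1 → anchor (Cohort 1): v = (3.7/12.5)(46 − 70.4) + 16.2 = 8.98
anchor → Version 2 (Cohort 2): y = (14.3/4.5)(8.98 − 17.3) + 66.7 = 40.3

40.3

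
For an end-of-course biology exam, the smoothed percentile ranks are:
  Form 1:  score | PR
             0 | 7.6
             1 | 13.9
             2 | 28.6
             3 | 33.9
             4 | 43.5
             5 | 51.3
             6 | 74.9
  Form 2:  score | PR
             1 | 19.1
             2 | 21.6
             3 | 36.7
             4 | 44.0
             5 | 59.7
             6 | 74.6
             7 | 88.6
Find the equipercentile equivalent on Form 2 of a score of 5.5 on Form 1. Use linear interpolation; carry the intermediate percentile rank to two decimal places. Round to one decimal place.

5.2

PR of 5.5 on Form 1: 51.3 + (5.5 − 5)/(6 − 5) × (74.9 − 51.3) = 63.10
On Form 2, PR 63.10 falls between score 5 (PR 59.7) and 6 (PR 74.6).
Interpolate: 5 + (63.10 − 59.7)/(74.6 − 59.7) × (6 − 5) = 5.2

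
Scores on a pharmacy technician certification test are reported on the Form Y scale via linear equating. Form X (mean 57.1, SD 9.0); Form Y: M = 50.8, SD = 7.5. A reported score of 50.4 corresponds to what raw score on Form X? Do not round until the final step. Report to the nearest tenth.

56.6

Invert y = (SD_Y/SD_X)(x − M_X) + M_Y:
x = (SD_X/SD_Y)(y − M_Y) + M_X = (9.0/7.5)(50.4 − 50.8) + 57.1
x = 1.200000 × -0.400 + 57.1 = 56.6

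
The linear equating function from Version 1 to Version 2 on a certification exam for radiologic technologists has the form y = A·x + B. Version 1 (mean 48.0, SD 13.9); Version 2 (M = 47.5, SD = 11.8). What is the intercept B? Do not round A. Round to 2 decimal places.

A = SD_Y / SD_X = 11.8 / 13.9 = 0.848921
B = M_Y − A·M_X = 47.5 − 0.848921 × 48.0 = 6.75

6.75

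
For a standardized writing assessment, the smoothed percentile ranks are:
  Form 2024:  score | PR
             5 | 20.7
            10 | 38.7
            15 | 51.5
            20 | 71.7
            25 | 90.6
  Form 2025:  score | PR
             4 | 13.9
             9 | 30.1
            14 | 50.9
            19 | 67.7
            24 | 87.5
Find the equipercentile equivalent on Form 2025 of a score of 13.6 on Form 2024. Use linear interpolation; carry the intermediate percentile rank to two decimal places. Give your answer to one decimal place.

13.3

PR of 13.6 on Form 2024: 38.7 + (13.6 − 10)/(15 − 10) × (51.5 − 38.7) = 47.92
On Form 2025, PR 47.92 falls between score 9 (PR 30.1) and 14 (PR 50.9).
Interpolate: 9 + (47.92 − 30.1)/(50.9 − 30.1) × (14 − 9) = 13.3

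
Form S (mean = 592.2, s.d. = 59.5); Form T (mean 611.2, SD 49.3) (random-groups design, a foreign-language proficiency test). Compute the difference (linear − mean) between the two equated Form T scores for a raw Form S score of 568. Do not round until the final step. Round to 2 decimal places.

4.15

Mean-equated: 568 + (611.2 − 592.2) = 587.00
Linear-equated: (49.3/59.5)(568 − 592.2) + 611.2 = 591.149
Difference = 591.149 − 587.00 = 4.15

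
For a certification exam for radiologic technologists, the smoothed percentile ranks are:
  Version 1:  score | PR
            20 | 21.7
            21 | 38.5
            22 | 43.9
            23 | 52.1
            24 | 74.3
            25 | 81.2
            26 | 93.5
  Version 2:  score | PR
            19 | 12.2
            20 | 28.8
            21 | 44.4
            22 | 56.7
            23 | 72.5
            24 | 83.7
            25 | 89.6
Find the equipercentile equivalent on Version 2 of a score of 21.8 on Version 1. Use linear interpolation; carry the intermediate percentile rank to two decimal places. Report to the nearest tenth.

PR of 21.8 on Version 1: 38.5 + (21.8 − 21)/(22 − 21) × (43.9 − 38.5) = 42.82
On Version 2, PR 42.82 falls between score 20 (PR 28.8) and 21 (PR 44.4).
Interpolate: 20 + (42.82 − 28.8)/(44.4 − 28.8) × (21 − 20) = 20.9

20.9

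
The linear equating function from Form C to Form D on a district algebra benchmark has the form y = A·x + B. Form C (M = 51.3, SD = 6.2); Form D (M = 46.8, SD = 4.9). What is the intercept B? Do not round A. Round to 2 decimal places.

A = SD_Y / SD_X = 4.9 / 6.2 = 0.790323
B = M_Y − A·M_X = 46.8 − 0.790323 × 51.3 = 6.26

6.26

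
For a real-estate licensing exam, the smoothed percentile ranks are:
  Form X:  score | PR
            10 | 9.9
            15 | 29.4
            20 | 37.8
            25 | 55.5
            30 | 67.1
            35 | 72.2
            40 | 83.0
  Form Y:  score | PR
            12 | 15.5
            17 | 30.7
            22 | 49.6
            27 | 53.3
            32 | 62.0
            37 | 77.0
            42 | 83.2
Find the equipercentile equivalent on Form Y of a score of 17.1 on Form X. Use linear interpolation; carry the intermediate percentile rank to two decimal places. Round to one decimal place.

PR of 17.1 on Form X: 29.4 + (17.1 − 15)/(20 − 15) × (37.8 − 29.4) = 32.93
On Form Y, PR 32.93 falls between score 17 (PR 30.7) and 22 (PR 49.6).
Interpolate: 17 + (32.93 − 30.7)/(49.6 − 30.7) × (22 − 17) = 17.6

17.6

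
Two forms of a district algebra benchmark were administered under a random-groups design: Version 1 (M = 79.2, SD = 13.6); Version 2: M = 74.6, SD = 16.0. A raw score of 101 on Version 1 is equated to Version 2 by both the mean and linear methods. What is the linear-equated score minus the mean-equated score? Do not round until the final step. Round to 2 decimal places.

Mean-equated: 101 + (74.6 − 79.2) = 96.40
Linear-equated: (16.0/13.6)(101 − 79.2) + 74.6 = 100.247
Difference = 100.247 − 96.40 = 3.85

3.85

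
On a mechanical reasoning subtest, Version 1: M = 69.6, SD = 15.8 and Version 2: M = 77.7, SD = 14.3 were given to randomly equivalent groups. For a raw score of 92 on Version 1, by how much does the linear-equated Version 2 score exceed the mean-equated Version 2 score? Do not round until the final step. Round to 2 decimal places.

-2.13

Mean-equated: 92 + (77.7 − 69.6) = 100.10
Linear-equated: (14.3/15.8)(92 − 69.6) + 77.7 = 97.973
Difference = 97.973 − 100.10 = -2.13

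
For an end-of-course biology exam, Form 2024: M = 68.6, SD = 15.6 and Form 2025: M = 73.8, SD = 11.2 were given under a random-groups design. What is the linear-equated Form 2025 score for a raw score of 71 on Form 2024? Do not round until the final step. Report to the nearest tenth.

75.5

Linear equating: y = (SD_Y/SD_X)(x − M_X) + M_Y
y = (11.2/15.6)(71 − 68.6) + 73.8
y = 0.717949 × 2.4 + 73.8 = 1.7231 + 73.8 = 75.5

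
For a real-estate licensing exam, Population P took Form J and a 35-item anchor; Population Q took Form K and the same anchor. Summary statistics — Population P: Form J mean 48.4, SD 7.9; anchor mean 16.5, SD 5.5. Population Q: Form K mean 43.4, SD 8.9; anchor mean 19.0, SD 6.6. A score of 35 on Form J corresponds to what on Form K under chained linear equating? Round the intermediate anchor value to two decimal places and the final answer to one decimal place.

27.4

Form J → anchor (Population P): v = (5.5/7.9)(35 − 48.4) + 16.5 = 7.17
anchor → Form K (Population Q): y = (8.9/6.6)(7.17 − 19.0) + 43.4 = 27.4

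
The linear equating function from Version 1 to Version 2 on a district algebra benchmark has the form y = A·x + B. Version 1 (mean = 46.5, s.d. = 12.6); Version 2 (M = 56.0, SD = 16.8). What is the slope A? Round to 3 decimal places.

A = SD_Y / SD_X = 16.8 / 12.6 = 1.333

1.333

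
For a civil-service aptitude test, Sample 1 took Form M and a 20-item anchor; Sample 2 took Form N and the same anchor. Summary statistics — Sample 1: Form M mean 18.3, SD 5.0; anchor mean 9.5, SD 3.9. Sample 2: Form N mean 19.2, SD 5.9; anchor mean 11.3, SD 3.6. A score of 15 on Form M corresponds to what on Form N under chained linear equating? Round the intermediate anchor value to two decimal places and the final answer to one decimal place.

12.0

Form M → anchor (Sample 1): v = (3.9/5.0)(15 − 18.3) + 9.5 = 6.93
anchor → Form N (Sample 2): y = (5.9/3.6)(6.93 − 11.3) + 19.2 = 12.0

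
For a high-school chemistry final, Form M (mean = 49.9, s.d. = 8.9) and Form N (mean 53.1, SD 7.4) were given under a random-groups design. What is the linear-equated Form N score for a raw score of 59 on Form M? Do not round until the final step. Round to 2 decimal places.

Linear equating: y = (SD_Y/SD_X)(x − M_X) + M_Y
y = (7.4/8.9)(59 − 49.9) + 53.1
y = 0.831461 × 9.1 + 53.1 = 7.5663 + 53.1 = 60.67

60.67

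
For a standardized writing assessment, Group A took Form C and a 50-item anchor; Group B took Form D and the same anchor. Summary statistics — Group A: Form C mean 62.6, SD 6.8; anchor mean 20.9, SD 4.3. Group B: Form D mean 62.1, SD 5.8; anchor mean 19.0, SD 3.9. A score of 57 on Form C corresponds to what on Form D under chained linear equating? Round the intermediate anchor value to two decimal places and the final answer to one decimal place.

59.7

Form C → anchor (Group A): v = (4.3/6.8)(57 − 62.6) + 20.9 = 17.36
anchor → Form D (Group B): y = (5.8/3.9)(17.36 − 19.0) + 62.1 = 59.7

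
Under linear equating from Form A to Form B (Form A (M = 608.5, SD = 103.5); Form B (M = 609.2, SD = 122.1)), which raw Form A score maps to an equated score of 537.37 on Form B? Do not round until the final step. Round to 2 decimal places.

547.61

Invert y = (SD_Y/SD_X)(x − M_X) + M_Y:
x = (SD_X/SD_Y)(y − M_Y) + M_X = (103.5/122.1)(537.37 − 609.2) + 608.5
x = 0.847666 × -71.830 + 608.5 = 547.61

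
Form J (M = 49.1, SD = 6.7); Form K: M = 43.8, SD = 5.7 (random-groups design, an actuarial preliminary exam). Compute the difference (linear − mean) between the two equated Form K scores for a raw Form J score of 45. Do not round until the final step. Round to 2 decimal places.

0.61

Mean-equated: 45 + (43.8 − 49.1) = 39.70
Linear-equated: (5.7/6.7)(45 − 49.1) + 43.8 = 40.312
Difference = 40.312 − 39.70 = 0.61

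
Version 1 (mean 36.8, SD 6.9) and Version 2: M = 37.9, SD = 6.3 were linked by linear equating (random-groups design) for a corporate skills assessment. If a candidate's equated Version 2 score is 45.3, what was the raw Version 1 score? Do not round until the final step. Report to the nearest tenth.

44.9

Invert y = (SD_Y/SD_X)(x − M_X) + M_Y:
x = (SD_X/SD_Y)(y − M_Y) + M_X = (6.9/6.3)(45.3 − 37.9) + 36.8
x = 1.095238 × 7.400 + 36.8 = 44.9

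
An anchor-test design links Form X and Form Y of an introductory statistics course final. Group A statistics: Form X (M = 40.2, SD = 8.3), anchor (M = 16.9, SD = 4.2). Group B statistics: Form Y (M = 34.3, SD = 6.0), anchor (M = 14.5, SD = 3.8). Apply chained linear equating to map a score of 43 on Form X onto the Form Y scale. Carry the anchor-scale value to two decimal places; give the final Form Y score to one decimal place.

Form X → anchor (Group A): v = (4.2/8.3)(43 − 40.2) + 16.9 = 18.32
anchor → Form Y (Group B): y = (6.0/3.8)(18.32 − 14.5) + 34.3 = 40.3

40.3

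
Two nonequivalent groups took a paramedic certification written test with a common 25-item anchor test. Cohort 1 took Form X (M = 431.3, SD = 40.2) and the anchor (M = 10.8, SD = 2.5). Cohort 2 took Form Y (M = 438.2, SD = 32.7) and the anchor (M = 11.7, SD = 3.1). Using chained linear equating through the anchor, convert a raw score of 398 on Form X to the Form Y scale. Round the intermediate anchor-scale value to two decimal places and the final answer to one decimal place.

Form X → anchor (Cohort 1): v = (2.5/40.2)(398 − 431.3) + 10.8 = 8.73
anchor → Form Y (Cohort 2): y = (32.7/3.1)(8.73 − 11.7) + 438.2 = 406.9

406.9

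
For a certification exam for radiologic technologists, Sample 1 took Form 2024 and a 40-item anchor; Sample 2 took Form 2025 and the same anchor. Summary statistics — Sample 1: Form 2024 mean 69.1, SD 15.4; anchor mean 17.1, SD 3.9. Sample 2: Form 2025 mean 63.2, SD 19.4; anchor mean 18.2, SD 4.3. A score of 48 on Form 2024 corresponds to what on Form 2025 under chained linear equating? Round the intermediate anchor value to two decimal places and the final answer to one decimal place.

Form 2024 → anchor (Sample 1): v = (3.9/15.4)(48 − 69.1) + 17.1 = 11.76
anchor → Form 2025 (Sample 2): y = (19.4/4.3)(11.76 − 18.2) + 63.2 = 34.1

34.1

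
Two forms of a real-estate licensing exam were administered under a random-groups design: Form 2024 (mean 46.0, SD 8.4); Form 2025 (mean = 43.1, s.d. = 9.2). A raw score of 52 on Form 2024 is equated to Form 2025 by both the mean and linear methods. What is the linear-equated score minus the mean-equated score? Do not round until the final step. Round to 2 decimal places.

0.57

Mean-equated: 52 + (43.1 − 46.0) = 49.10
Linear-equated: (9.2/8.4)(52 − 46.0) + 43.1 = 49.671
Difference = 49.671 − 49.10 = 0.57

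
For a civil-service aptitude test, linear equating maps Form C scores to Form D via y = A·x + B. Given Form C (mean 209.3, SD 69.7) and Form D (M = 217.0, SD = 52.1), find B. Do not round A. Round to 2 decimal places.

60.55

A = SD_Y / SD_X = 52.1 / 69.7 = 0.747489
B = M_Y − A·M_X = 217.0 − 0.747489 × 209.3 = 60.55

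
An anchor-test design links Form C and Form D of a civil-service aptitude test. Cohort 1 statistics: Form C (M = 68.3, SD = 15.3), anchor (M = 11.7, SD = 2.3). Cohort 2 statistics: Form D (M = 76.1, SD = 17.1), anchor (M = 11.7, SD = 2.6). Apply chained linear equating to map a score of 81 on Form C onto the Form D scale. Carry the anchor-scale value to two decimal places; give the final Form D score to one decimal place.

Form C → anchor (Cohort 1): v = (2.3/15.3)(81 − 68.3) + 11.7 = 13.61
anchor → Form D (Cohort 2): y = (17.1/2.6)(13.61 − 11.7) + 76.1 = 88.7

88.7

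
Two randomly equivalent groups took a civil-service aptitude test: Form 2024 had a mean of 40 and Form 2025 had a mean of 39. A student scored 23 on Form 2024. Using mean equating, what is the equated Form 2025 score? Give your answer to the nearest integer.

Mean equating: y = x + (M_Y − M_X) = 23 + (39 − 40) = 22

22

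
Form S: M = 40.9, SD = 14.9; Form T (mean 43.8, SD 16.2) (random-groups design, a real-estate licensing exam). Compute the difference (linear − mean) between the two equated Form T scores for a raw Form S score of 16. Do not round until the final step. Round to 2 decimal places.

Mean-equated: 16 + (43.8 − 40.9) = 18.90
Linear-equated: (16.2/14.9)(16 − 40.9) + 43.8 = 16.728
Difference = 16.728 − 18.90 = -2.17

-2.17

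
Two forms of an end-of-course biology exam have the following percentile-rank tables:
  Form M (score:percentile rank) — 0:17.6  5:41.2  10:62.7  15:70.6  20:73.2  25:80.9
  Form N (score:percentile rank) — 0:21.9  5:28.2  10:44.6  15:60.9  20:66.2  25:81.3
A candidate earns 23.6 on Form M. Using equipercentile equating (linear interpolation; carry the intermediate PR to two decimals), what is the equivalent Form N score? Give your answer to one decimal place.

PR of 23.6 on Form M: 73.2 + (23.6 − 20)/(25 − 20) × (80.9 − 73.2) = 78.74
On Form N, PR 78.74 falls between score 20 (PR 66.2) and 25 (PR 81.3).
Interpolate: 20 + (78.74 − 66.2)/(81.3 − 66.2) × (25 − 20) = 24.2

24.2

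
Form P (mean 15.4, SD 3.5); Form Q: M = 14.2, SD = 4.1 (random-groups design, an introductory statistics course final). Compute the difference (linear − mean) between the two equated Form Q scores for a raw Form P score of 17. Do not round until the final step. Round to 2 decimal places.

Mean-equated: 17 + (14.2 − 15.4) = 15.80
Linear-equated: (4.1/3.5)(17 − 15.4) + 14.2 = 16.074
Difference = 16.074 − 15.80 = 0.27

0.27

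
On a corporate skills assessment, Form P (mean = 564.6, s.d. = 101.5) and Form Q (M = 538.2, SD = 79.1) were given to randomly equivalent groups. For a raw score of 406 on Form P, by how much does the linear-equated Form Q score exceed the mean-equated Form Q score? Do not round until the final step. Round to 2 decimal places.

35.00

Mean-equated: 406 + (538.2 − 564.6) = 379.60
Linear-equated: (79.1/101.5)(406 − 564.6) + 538.2 = 414.601
Difference = 414.601 − 379.60 = 35.00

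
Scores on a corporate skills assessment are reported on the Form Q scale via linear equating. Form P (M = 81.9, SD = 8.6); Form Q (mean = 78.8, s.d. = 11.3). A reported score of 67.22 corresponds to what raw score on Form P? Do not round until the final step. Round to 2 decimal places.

73.09

Invert y = (SD_Y/SD_X)(x − M_X) + M_Y:
x = (SD_X/SD_Y)(y − M_Y) + M_X = (8.6/11.3)(67.22 − 78.8) + 81.9
x = 0.761062 × -11.580 + 81.9 = 73.09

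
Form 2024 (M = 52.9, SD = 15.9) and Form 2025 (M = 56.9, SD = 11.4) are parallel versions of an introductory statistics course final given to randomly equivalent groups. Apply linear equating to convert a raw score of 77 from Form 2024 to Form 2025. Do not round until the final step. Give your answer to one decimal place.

Linear equating: y = (SD_Y/SD_X)(x − M_X) + M_Y
y = (11.4/15.9)(77 − 52.9) + 56.9
y = 0.716981 × 24.1 + 56.9 = 17.2792 + 56.9 = 74.2

74.2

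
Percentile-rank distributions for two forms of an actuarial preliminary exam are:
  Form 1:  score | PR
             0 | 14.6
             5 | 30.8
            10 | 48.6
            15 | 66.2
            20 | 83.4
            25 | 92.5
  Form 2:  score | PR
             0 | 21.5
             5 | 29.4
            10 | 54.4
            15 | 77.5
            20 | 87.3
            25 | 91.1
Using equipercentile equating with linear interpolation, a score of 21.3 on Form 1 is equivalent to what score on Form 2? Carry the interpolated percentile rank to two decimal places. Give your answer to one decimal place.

PR of 21.3 on Form 1: 83.4 + (21.3 − 20)/(25 − 20) × (92.5 − 83.4) = 85.77
On Form 2, PR 85.77 falls between score 15 (PR 77.5) and 20 (PR 87.3).
Interpolate: 15 + (85.77 − 77.5)/(87.3 − 77.5) × (20 − 15) = 19.2

19.2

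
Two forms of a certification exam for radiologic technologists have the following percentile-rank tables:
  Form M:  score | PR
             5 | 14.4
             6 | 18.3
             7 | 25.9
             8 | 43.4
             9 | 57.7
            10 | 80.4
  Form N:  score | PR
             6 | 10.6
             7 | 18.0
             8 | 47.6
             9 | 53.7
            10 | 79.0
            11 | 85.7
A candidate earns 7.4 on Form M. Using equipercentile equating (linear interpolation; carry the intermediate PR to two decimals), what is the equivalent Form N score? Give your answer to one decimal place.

PR of 7.4 on Form M: 25.9 + (7.4 − 7)/(8 − 7) × (43.4 − 25.9) = 32.90
On Form N, PR 32.90 falls between score 7 (PR 18.0) and 8 (PR 47.6).
Interpolate: 7 + (32.90 − 18.0)/(47.6 − 18.0) × (8 − 7) = 7.5

7.5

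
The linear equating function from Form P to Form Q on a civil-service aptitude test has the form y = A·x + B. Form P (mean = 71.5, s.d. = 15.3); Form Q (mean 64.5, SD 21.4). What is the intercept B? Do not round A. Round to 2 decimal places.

A = SD_Y / SD_X = 21.4 / 15.3 = 1.398693
B = M_Y − A·M_X = 64.5 − 1.398693 × 71.5 = -35.51

-35.51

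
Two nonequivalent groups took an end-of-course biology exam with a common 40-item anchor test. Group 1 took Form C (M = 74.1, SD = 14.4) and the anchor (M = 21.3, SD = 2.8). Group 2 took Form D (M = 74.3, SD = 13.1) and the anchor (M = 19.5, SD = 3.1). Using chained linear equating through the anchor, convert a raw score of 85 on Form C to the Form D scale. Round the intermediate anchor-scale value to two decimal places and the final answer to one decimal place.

Form C → anchor (Group 1): v = (2.8/14.4)(85 − 74.1) + 21.3 = 23.42
anchor → Form D (Group 2): y = (13.1/3.1)(23.42 − 19.5) + 74.3 = 90.9

90.9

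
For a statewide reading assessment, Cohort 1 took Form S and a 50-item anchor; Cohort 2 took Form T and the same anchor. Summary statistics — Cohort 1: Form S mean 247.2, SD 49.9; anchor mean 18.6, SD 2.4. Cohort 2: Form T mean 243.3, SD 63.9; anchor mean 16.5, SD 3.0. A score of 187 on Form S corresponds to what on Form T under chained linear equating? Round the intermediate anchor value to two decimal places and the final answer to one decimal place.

Form S → anchor (Cohort 1): v = (2.4/49.9)(187 − 247.2) + 18.6 = 15.70
anchor → Form T (Cohort 2): y = (63.9/3.0)(15.70 − 16.5) + 243.3 = 226.3

226.3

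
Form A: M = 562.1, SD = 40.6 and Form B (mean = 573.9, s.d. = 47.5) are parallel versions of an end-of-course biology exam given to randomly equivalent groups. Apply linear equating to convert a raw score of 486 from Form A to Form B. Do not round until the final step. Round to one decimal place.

Linear equating: y = (SD_Y/SD_X)(x − M_X) + M_Y
y = (47.5/40.6)(486 − 562.1) + 573.9
y = 1.169951 × -76.1 + 573.9 = -89.0333 + 573.9 = 484.9

484.9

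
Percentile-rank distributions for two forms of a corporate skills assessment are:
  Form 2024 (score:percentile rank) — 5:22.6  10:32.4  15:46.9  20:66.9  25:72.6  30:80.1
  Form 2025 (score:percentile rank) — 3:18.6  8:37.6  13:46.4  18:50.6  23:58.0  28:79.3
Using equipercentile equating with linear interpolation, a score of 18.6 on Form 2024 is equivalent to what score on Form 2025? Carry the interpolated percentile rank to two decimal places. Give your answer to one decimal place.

PR of 18.6 on Form 2024: 46.9 + (18.6 − 15)/(20 − 15) × (66.9 − 46.9) = 61.30
On Form 2025, PR 61.30 falls between score 23 (PR 58.0) and 28 (PR 79.3).
Interpolate: 23 + (61.30 − 58.0)/(79.3 − 58.0) × (28 − 23) = 23.8

23.8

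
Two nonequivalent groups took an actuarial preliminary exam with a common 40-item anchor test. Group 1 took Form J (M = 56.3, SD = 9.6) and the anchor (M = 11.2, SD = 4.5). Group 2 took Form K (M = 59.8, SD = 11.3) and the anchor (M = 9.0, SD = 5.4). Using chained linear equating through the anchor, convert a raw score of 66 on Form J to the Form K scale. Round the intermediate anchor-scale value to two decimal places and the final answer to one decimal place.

Form J → anchor (Group 1): v = (4.5/9.6)(66 − 56.3) + 11.2 = 15.75
anchor → Form K (Group 2): y = (11.3/5.4)(15.75 − 9.0) + 59.8 = 73.9

73.9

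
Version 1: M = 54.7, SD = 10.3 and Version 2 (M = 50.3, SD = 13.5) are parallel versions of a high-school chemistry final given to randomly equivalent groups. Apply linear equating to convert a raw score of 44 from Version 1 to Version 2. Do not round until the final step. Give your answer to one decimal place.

Linear equating: y = (SD_Y/SD_X)(x − M_X) + M_Y
y = (13.5/10.3)(44 − 54.7) + 50.3
y = 1.310680 × -10.7 + 50.3 = -14.0243 + 50.3 = 36.3

36.3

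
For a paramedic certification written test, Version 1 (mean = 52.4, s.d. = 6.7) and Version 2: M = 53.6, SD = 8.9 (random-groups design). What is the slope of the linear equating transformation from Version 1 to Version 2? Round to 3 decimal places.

1.328

A = SD_Y / SD_X = 8.9 / 6.7 = 1.328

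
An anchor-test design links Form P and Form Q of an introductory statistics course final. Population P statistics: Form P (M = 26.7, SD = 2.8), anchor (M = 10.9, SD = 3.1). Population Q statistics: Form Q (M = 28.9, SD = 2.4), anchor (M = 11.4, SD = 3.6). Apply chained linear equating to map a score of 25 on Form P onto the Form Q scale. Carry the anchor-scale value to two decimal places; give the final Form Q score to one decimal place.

Form P → anchor (Population P): v = (3.1/2.8)(25 − 26.7) + 10.9 = 9.02
anchor → Form Q (Population Q): y = (2.4/3.6)(9.02 − 11.4) + 28.9 = 27.3

27.3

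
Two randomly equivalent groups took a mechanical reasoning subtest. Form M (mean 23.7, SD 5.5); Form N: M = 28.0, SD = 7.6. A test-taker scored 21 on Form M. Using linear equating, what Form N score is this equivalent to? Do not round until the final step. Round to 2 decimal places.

Linear equating: y = (SD_Y/SD_X)(x − M_X) + M_Y
y = (7.6/5.5)(21 − 23.7) + 28.0
y = 1.381818 × -2.7 + 28.0 = -3.7309 + 28.0 = 24.27

24.27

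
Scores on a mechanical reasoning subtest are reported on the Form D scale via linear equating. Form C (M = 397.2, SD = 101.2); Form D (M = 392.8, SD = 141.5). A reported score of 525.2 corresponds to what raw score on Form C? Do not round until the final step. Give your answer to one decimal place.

491.9

Invert y = (SD_Y/SD_X)(x − M_X) + M_Y:
x = (SD_X/SD_Y)(y − M_Y) + M_X = (101.2/141.5)(525.2 − 392.8) + 397.2
x = 0.715194 × 132.400 + 397.2 = 491.9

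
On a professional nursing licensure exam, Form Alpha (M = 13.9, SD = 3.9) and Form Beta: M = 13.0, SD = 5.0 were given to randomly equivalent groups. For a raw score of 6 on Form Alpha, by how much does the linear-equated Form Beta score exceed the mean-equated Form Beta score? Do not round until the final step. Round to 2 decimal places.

-2.23

Mean-equated: 6 + (13.0 − 13.9) = 5.10
Linear-equated: (5.0/3.9)(6 − 13.9) + 13.0 = 2.872
Difference = 2.872 − 5.10 = -2.23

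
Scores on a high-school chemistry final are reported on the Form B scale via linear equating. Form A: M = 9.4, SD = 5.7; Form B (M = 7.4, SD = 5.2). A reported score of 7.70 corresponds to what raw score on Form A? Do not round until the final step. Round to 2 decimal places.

Invert y = (SD_Y/SD_X)(x − M_X) + M_Y:
x = (SD_X/SD_Y)(y − M_Y) + M_X = (5.7/5.2)(7.70 − 7.4) + 9.4
x = 1.096154 × 0.300 + 9.4 = 9.73

9.73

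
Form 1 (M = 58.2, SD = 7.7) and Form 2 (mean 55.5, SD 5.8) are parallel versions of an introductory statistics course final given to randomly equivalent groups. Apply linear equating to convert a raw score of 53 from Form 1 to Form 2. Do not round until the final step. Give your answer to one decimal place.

Linear equating: y = (SD_Y/SD_X)(x − M_X) + M_Y
y = (5.8/7.7)(53 − 58.2) + 55.5
y = 0.753247 × -5.2 + 55.5 = -3.9169 + 55.5 = 51.6

51.6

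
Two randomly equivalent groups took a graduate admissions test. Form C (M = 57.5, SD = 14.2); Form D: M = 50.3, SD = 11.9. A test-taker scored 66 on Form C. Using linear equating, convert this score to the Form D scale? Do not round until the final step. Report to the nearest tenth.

57.4

Linear equating: y = (SD_Y/SD_X)(x − M_X) + M_Y
y = (11.9/14.2)(66 − 57.5) + 50.3
y = 0.838028 × 8.5 + 50.3 = 7.1232 + 50.3 = 57.4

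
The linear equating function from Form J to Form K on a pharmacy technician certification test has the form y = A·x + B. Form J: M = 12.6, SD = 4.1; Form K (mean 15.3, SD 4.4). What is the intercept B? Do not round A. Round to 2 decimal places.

1.78

A = SD_Y / SD_X = 4.4 / 4.1 = 1.073171
B = M_Y − A·M_X = 15.3 − 1.073171 × 12.6 = 1.78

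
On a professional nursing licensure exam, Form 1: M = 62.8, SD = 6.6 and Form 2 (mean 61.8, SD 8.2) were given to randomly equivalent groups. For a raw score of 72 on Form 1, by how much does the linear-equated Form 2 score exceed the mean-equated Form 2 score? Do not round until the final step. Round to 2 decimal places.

2.23

Mean-equated: 72 + (61.8 − 62.8) = 71.00
Linear-equated: (8.2/6.6)(72 − 62.8) + 61.8 = 73.230
Difference = 73.230 − 71.00 = 2.23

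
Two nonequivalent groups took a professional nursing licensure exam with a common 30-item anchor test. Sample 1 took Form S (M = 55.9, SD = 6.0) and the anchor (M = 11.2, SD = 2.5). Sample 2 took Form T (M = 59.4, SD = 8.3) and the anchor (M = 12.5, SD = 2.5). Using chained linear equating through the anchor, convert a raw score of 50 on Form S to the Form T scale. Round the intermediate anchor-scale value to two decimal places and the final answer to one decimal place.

Form S → anchor (Sample 1): v = (2.5/6.0)(50 − 55.9) + 11.2 = 8.74
anchor → Form T (Sample 2): y = (8.3/2.5)(8.74 − 12.5) + 59.4 = 46.9

46.9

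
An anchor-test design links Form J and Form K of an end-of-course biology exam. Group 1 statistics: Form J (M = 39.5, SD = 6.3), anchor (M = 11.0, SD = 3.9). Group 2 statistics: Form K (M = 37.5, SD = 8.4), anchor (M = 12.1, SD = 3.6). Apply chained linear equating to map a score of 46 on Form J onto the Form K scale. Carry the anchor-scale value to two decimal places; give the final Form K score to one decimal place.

44.3

Form J → anchor (Group 1): v = (3.9/6.3)(46 − 39.5) + 11.0 = 15.02
anchor → Form K (Group 2): y = (8.4/3.6)(15.02 − 12.1) + 37.5 = 44.3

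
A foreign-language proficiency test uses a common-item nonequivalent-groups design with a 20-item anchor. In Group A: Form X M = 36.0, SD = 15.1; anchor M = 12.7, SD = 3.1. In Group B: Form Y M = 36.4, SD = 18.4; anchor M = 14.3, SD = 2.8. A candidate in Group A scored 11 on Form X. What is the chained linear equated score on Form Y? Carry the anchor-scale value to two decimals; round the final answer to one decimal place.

-7.8

Form X → anchor (Group A): v = (3.1/15.1)(11 − 36.0) + 12.7 = 7.57
anchor → Form Y (Group B): y = (18.4/2.8)(7.57 − 14.3) + 36.4 = -7.8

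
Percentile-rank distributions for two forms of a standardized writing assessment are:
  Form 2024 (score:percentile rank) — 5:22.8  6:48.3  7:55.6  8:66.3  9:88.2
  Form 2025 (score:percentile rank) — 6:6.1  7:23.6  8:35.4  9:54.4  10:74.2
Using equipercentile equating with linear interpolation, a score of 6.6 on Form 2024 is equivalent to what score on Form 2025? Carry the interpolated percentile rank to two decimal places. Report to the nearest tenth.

8.9

PR of 6.6 on Form 2024: 48.3 + (6.6 − 6)/(7 − 6) × (55.6 − 48.3) = 52.68
On Form 2025, PR 52.68 falls between score 8 (PR 35.4) and 9 (PR 54.4).
Interpolate: 8 + (52.68 − 35.4)/(54.4 − 35.4) × (9 − 8) = 8.9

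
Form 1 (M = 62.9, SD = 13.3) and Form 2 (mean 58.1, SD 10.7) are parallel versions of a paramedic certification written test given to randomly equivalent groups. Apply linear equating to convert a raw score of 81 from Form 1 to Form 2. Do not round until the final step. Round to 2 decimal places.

Linear equating: y = (SD_Y/SD_X)(x − M_X) + M_Y
y = (10.7/13.3)(81 − 62.9) + 58.1
y = 0.804511 × 18.1 + 58.1 = 14.5617 + 58.1 = 72.66

72.66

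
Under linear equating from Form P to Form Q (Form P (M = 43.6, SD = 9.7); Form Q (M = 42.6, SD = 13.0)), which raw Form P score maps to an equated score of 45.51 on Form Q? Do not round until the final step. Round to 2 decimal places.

45.77

Invert y = (SD_Y/SD_X)(x − M_X) + M_Y:
x = (SD_X/SD_Y)(y − M_Y) + M_X = (9.7/13.0)(45.51 − 42.6) + 43.6
x = 0.746154 × 2.910 + 43.6 = 45.77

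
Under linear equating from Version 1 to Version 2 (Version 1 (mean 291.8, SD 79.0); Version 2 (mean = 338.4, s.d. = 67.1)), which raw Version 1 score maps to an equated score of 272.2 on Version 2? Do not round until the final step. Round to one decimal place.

Invert y = (SD_Y/SD_X)(x − M_X) + M_Y:
x = (SD_X/SD_Y)(y − M_Y) + M_X = (79.0/67.1)(272.2 − 338.4) + 291.8
x = 1.177347 × -66.200 + 291.8 = 213.9

213.9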